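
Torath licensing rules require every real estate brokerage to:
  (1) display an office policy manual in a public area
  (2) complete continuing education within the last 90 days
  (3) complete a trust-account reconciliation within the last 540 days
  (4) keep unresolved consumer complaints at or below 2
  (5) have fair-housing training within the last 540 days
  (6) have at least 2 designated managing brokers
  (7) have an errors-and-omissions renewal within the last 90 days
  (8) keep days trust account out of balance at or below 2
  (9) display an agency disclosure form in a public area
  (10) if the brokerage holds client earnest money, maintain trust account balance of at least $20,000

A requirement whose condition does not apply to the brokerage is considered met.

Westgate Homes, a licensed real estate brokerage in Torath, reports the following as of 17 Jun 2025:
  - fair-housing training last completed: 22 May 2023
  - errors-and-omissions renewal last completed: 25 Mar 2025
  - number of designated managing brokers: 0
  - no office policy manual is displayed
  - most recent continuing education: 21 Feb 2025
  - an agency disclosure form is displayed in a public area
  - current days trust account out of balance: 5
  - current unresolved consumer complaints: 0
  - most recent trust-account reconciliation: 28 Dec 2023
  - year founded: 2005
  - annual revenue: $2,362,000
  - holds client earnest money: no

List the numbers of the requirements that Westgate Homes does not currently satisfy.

1. office policy manual absent → not met
2. continuing education 116 days ago vs limit 90 → not met
3. trust-account reconciliation 537 days ago vs limit 540 → met
4. unresolved consumer complaints 0 ≤ 2 → met
5. fair-housing training 757 days ago vs limit 540 → not met
6. designated managing brokers 0 < 2 → not met
7. errors-and-omissions renewal 84 days ago vs limit 90 → met
8. days trust account out of balance 5 > 2 → not met
9. agency disclosure form present → met
10. condition 'holds client earnest money' does not hold → requirement n/a → met
Not met: 1, 2, 5, 6, 8

1, 2, 5, 6, 8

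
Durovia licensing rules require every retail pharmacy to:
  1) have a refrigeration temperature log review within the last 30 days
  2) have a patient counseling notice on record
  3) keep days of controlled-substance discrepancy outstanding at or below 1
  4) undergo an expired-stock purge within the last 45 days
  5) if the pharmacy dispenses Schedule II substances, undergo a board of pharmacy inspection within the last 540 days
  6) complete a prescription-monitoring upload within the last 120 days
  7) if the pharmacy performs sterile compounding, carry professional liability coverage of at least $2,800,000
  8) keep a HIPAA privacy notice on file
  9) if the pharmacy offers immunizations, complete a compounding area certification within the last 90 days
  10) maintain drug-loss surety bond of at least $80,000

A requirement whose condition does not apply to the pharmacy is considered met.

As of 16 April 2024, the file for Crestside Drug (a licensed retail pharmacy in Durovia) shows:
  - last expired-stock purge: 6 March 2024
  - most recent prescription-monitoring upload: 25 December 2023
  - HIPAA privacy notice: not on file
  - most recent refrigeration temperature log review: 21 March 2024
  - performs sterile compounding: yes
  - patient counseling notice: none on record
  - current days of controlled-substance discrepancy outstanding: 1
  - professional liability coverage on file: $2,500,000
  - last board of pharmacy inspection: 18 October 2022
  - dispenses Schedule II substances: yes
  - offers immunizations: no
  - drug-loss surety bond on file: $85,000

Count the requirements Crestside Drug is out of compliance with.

1. refrigeration temperature log review 26 days ago vs limit 30 → met
2. patient counseling notice absent → not met
3. days of controlled-substance discrepancy outstanding 1 ≤ 1 → met
4. expired-stock purge 41 days ago vs limit 45 → met
5. condition 'dispenses Schedule II substances' holds; board of pharmacy inspection 546 days ago vs limit 540 → not met
6. prescription-monitoring upload 113 days ago vs limit 120 → met
7. condition 'performs sterile compounding' holds; professional liability coverage $2,500,000 < $2,800,000 → not met
8. HIPAA privacy notice absent → not met
9. condition 'offers immunizations' does not hold → requirement n/a → met
10. drug-loss surety bond $85,000 ≥ $80,000 → met
Not met: 4 of 10

4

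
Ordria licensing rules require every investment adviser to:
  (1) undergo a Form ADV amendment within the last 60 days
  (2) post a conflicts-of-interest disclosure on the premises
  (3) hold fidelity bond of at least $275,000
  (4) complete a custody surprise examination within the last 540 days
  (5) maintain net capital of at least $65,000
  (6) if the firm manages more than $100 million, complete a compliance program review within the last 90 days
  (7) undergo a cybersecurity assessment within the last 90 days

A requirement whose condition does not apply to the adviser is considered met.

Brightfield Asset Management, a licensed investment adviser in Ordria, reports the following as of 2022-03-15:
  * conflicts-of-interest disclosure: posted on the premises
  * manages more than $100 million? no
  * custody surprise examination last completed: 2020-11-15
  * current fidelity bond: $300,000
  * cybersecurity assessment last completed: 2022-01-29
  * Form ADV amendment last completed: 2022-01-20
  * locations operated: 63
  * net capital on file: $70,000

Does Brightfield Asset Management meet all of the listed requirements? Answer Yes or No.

1. Form ADV amendment 54 days ago vs limit 60 → met
2. conflicts-of-interest disclosure present → met
3. fidelity bond $300,000 ≥ $275,000 → met
4. custody surprise examination 485 days ago vs limit 540 → met
5. net capital $70,000 ≥ $65,000 → met
6. condition 'manages more than $100 million' does not hold → requirement n/a → met
7. cybersecurity assessment 45 days ago vs limit 90 → met
All met.

Yes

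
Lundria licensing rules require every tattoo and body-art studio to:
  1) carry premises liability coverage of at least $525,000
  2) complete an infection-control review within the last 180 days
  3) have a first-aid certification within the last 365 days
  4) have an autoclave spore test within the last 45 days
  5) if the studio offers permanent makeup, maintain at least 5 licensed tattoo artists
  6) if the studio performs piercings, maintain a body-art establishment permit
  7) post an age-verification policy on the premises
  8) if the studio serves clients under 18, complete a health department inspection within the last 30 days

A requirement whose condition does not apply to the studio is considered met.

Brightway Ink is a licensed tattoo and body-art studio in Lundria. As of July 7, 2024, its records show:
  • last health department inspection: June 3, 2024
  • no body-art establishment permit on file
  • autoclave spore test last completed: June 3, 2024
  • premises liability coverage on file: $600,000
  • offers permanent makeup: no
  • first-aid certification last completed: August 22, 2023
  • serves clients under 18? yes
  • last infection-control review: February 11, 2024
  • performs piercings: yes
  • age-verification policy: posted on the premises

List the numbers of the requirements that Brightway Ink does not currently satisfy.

6, 8

1. premises liability coverage $600,000 ≥ $525,000 → met
2. infection-control review 147 days ago vs limit 180 → met
3. first-aid certification 320 days ago vs limit 365 → met
4. autoclave spore test 34 days ago vs limit 45 → met
5. condition 'offers permanent makeup' does not hold → requirement n/a → met
6. condition 'performs piercings' holds; body-art establishment permit absent → not met
7. age-verification policy present → met
8. condition 'serves clients under 18' holds; health department inspection 34 days ago vs limit 30 → not met
Not met: 6, 8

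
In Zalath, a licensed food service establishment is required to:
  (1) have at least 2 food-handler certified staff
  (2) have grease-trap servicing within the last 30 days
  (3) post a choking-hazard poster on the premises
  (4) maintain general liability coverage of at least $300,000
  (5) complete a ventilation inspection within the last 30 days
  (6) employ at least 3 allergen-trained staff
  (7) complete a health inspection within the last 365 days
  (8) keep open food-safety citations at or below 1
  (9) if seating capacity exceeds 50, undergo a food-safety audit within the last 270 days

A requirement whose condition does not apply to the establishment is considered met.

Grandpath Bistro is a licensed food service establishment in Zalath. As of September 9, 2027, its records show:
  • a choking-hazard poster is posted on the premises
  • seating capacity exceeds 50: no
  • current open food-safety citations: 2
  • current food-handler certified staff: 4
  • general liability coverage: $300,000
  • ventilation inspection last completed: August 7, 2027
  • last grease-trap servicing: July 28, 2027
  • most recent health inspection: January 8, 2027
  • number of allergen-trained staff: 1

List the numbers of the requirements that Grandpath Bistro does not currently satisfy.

1. food-handler certified staff 4 ≥ 2 → met
2. grease-trap servicing 43 days ago vs limit 30 → not met
3. choking-hazard poster present → met
4. general liability coverage $300,000 ≥ $300,000 → met
5. ventilation inspection 33 days ago vs limit 30 → not met
6. allergen-trained staff 1 < 3 → not met
7. health inspection 244 days ago vs limit 365 → met
8. open food-safety citations 2 > 1 → not met
9. condition 'seating capacity exceeds 50' does not hold → requirement n/a → met
Not met: 2, 5, 6, 8

2, 5, 6, 8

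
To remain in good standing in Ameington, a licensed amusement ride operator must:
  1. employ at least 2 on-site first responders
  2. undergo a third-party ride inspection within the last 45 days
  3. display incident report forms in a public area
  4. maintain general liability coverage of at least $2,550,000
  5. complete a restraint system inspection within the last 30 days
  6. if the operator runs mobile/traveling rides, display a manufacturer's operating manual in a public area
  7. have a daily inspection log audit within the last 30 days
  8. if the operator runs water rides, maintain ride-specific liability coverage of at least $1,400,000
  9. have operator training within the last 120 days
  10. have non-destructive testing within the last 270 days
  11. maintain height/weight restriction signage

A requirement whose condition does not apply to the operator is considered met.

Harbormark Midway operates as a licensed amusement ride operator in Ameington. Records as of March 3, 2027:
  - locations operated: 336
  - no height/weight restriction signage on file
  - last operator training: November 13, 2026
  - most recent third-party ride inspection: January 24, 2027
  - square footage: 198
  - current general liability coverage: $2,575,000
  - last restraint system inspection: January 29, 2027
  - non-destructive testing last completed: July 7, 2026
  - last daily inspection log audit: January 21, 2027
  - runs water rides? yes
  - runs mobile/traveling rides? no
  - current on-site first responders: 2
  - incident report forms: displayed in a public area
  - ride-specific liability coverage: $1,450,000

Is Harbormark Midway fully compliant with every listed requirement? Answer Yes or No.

No

1. on-site first responders 2 ≥ 2 → met
2. third-party ride inspection 38 days ago vs limit 45 → met
3. incident report forms present → met
4. general liability coverage $2,575,000 ≥ $2,550,000 → met
5. restraint system inspection 33 days ago vs limit 30 → not met
6. condition 'runs mobile/traveling rides' does not hold → requirement n/a → met
7. daily inspection log audit 41 days ago vs limit 30 → not met
8. condition 'runs water rides' holds; ride-specific liability coverage $1,450,000 ≥ $1,400,000 → met
9. operator training 110 days ago vs limit 120 → met
10. non-destructive testing 239 days ago vs limit 270 → met
11. height/weight restriction signage absent → not met
Not met: 5, 7, 11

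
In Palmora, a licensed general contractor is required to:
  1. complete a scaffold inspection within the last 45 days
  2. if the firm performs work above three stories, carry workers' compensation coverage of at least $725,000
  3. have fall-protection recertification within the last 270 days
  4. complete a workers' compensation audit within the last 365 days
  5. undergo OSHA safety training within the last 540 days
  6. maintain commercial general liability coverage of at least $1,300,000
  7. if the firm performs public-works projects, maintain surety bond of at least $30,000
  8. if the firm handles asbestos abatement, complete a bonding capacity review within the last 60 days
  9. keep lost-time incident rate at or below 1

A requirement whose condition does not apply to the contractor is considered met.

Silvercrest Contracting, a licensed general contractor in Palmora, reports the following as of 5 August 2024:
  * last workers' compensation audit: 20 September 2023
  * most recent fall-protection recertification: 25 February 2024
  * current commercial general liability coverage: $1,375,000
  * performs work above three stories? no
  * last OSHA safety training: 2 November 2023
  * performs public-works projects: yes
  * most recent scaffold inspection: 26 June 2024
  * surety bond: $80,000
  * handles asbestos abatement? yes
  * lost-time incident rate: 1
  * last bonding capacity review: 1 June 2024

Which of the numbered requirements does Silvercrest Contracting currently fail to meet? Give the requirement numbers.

1. scaffold inspection 40 days ago vs limit 45 → met
2. condition 'performs work above three stories' does not hold → requirement n/a → met
3. fall-protection recertification 162 days ago vs limit 270 → met
4. workers' compensation audit 320 days ago vs limit 365 → met
5. OSHA safety training 277 days ago vs limit 540 → met
6. commercial general liability coverage $1,375,000 ≥ $1,300,000 → met
7. condition 'performs public-works projects' holds; surety bond $80,000 ≥ $30,000 → met
8. condition 'handles asbestos abatement' holds; bonding capacity review 65 days ago vs limit 60 → not met
9. lost-time incident rate 1 ≤ 1 → met
Not met: 8

8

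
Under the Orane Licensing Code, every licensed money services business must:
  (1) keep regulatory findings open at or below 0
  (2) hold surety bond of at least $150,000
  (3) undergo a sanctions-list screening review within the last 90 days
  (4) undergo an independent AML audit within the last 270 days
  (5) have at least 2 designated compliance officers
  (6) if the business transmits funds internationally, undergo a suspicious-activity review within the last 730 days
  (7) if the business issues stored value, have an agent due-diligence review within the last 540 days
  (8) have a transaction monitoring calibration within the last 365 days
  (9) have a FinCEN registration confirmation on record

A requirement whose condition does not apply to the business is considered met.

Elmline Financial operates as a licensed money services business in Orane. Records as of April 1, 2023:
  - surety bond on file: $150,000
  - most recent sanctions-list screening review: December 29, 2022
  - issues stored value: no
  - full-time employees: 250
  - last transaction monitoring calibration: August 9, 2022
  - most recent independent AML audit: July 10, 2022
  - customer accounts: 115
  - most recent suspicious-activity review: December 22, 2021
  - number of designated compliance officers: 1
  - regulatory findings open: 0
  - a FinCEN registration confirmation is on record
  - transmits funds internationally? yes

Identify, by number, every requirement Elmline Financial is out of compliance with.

1. regulatory findings open 0 ≤ 0 → met
2. surety bond $150,000 ≥ $150,000 → met
3. sanctions-list screening review 93 days ago vs limit 90 → not met
4. independent AML audit 265 days ago vs limit 270 → met
5. designated compliance officers 1 < 2 → not met
6. condition 'transmits funds internationally' holds; suspicious-activity review 465 days ago vs limit 730 → met
7. condition 'issues stored value' does not hold → requirement n/a → met
8. transaction monitoring calibration 235 days ago vs limit 365 → met
9. FinCEN registration confirmation present → met
Not met: 3, 5

3, 5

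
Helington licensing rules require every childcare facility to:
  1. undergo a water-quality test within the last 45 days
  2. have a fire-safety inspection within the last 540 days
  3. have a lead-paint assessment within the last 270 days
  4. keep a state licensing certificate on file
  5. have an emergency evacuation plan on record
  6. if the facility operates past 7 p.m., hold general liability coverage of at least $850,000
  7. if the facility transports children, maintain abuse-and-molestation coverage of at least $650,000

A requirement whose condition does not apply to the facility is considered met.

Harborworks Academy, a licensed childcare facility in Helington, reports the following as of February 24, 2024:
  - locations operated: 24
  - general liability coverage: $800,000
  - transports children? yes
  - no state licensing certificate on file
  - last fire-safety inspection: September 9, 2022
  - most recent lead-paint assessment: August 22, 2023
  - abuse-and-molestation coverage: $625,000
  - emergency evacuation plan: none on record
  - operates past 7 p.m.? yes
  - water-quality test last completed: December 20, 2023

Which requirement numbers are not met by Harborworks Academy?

1, 4, 5, 6, 7

1. water-quality test 66 days ago vs limit 45 → not met
2. fire-safety inspection 533 days ago vs limit 540 → met
3. lead-paint assessment 186 days ago vs limit 270 → met
4. state licensing certificate absent → not met
5. emergency evacuation plan absent → not met
6. condition 'operates past 7 p.m.' holds; general liability coverage $800,000 < $850,000 → not met
7. condition 'transports children' holds; abuse-and-molestation coverage $625,000 < $650,000 → not met
Not met: 1, 4, 5, 6, 7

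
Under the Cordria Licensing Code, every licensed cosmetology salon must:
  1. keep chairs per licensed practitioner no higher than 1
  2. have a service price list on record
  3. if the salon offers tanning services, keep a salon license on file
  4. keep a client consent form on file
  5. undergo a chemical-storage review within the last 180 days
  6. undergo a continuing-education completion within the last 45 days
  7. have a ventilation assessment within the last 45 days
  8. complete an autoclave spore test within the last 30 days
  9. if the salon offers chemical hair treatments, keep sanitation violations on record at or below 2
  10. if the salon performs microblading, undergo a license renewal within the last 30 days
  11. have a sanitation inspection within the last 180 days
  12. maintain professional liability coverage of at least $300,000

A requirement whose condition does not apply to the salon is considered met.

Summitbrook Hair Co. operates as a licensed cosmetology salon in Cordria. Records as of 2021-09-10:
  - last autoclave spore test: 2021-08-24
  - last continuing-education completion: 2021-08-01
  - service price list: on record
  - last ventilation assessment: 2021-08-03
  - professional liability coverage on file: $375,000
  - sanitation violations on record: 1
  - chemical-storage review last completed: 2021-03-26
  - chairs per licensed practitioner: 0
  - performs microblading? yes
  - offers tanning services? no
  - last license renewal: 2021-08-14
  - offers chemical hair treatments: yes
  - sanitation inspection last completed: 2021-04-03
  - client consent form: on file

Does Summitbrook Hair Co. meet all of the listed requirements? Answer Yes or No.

1. chairs per licensed practitioner 0 ≤ 1 → met
2. service price list present → met
3. condition 'offers tanning services' does not hold → requirement n/a → met
4. client consent form present → met
5. chemical-storage review 168 days ago vs limit 180 → met
6. continuing-education completion 40 days ago vs limit 45 → met
7. ventilation assessment 38 days ago vs limit 45 → met
8. autoclave spore test 17 days ago vs limit 30 → met
9. condition 'offers chemical hair treatments' holds; sanitation violations on record 1 ≤ 2 → met
10. condition 'performs microblading' holds; license renewal 27 days ago vs limit 30 → met
11. sanitation inspection 160 days ago vs limit 180 → met
12. professional liability coverage $375,000 ≥ $300,000 → met
All met.

Yes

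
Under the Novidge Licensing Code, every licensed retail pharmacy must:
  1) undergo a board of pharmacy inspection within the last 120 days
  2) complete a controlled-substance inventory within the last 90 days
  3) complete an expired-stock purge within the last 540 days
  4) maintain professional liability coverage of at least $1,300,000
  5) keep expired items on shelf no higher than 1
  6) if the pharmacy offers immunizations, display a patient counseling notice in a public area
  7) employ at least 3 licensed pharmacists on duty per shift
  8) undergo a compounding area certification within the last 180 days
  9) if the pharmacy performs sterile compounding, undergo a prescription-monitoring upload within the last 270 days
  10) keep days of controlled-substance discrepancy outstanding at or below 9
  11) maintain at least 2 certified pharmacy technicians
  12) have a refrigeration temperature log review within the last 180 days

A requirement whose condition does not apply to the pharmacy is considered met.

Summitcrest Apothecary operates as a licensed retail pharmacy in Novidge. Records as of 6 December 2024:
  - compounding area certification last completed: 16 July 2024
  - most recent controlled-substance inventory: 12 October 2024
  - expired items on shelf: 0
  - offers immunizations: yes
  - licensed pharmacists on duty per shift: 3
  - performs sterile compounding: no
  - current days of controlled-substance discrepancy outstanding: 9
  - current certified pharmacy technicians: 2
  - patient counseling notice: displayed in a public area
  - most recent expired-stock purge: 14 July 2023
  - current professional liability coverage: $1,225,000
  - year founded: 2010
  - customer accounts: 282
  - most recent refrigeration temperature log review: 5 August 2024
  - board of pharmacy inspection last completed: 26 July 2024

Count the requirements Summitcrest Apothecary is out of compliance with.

2

1. board of pharmacy inspection 133 days ago vs limit 120 → not met
2. controlled-substance inventory 55 days ago vs limit 90 → met
3. expired-stock purge 511 days ago vs limit 540 → met
4. professional liability coverage $1,225,000 < $1,300,000 → not met
5. expired items on shelf 0 ≤ 1 → met
6. condition 'offers immunizations' holds; patient counseling notice present → met
7. licensed pharmacists on duty per shift 3 ≥ 3 → met
8. compounding area certification 143 days ago vs limit 180 → met
9. condition 'performs sterile compounding' does not hold → requirement n/a → met
10. days of controlled-substance discrepancy outstanding 9 ≤ 9 → met
11. certified pharmacy technicians 2 ≥ 2 → met
12. refrigeration temperature log review 123 days ago vs limit 180 → met
Not met: 2 of 12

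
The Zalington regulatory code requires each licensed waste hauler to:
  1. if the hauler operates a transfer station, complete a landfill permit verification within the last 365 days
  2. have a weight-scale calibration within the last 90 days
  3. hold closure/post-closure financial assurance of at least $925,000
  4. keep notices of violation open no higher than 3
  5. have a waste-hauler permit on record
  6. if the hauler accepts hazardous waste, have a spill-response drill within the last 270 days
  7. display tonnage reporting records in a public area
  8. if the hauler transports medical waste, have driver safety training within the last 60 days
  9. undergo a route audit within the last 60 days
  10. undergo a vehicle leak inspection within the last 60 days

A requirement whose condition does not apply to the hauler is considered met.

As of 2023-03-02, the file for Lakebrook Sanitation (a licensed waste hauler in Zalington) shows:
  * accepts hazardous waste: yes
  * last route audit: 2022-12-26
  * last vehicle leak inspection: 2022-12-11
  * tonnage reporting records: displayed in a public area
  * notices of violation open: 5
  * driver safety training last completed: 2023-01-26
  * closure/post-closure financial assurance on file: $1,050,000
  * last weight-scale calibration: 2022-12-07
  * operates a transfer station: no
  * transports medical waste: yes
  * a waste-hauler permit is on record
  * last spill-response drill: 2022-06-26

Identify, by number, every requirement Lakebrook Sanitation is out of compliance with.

4, 9, 10

1. condition 'operates a transfer station' does not hold → requirement n/a → met
2. weight-scale calibration 85 days ago vs limit 90 → met
3. closure/post-closure financial assurance $1,050,000 ≥ $925,000 → met
4. notices of violation open 5 > 3 → not met
5. waste-hauler permit present → met
6. condition 'accepts hazardous waste' holds; spill-response drill 249 days ago vs limit 270 → met
7. tonnage reporting records present → met
8. condition 'transports medical waste' holds; driver safety training 35 days ago vs limit 60 → met
9. route audit 66 days ago vs limit 60 → not met
10. vehicle leak inspection 81 days ago vs limit 60 → not met
Not met: 4, 9, 10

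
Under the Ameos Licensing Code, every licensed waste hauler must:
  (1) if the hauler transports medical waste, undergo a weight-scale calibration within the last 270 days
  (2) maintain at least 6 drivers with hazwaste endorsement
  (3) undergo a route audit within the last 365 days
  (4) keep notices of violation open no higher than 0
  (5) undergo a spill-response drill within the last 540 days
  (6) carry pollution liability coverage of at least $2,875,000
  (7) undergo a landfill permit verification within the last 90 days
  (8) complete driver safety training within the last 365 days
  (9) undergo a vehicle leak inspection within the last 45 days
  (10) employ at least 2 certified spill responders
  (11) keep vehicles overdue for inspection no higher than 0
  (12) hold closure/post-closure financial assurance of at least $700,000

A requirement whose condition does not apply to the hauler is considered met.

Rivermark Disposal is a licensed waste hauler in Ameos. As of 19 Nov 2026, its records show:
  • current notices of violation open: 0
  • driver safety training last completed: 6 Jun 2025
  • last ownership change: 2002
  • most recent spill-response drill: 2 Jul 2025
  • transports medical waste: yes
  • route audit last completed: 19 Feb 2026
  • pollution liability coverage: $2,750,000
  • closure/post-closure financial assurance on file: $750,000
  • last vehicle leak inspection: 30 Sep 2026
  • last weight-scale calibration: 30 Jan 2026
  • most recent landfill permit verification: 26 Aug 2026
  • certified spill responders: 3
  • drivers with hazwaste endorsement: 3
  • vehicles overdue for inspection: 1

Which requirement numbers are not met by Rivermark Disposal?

1. condition 'transports medical waste' holds; weight-scale calibration 293 days ago vs limit 270 → not met
2. drivers with hazwaste endorsement 3 < 6 → not met
3. route audit 273 days ago vs limit 365 → met
4. notices of violation open 0 ≤ 0 → met
5. spill-response drill 505 days ago vs limit 540 → met
6. pollution liability coverage $2,750,000 < $2,875,000 → not met
7. landfill permit verification 85 days ago vs limit 90 → met
8. driver safety training 531 days ago vs limit 365 → not met
9. vehicle leak inspection 50 days ago vs limit 45 → not met
10. certified spill responders 3 ≥ 2 → met
11. vehicles overdue for inspection 1 > 0 → not met
12. closure/post-closure financial assurance $750,000 ≥ $700,000 → met
Not met: 1, 2, 6, 8, 9, 11

1, 2, 6, 8, 9, 11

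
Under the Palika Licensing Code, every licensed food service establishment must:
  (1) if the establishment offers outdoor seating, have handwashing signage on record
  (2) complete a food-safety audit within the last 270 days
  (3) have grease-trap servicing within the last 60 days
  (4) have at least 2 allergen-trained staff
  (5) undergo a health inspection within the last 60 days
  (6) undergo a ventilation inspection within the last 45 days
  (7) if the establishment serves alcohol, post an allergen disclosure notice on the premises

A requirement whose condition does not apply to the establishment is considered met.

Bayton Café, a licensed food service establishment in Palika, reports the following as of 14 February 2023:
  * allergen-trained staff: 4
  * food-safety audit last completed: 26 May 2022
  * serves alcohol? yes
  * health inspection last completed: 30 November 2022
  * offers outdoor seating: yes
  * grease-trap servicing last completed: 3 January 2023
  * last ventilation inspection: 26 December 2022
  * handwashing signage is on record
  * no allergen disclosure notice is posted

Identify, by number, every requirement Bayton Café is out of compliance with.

1. condition 'offers outdoor seating' holds; handwashing signage present → met
2. food-safety audit 264 days ago vs limit 270 → met
3. grease-trap servicing 42 days ago vs limit 60 → met
4. allergen-trained staff 4 ≥ 2 → met
5. health inspection 76 days ago vs limit 60 → not met
6. ventilation inspection 50 days ago vs limit 45 → not met
7. condition 'serves alcohol' holds; allergen disclosure notice absent → not met
Not met: 5, 6, 7

5, 6, 7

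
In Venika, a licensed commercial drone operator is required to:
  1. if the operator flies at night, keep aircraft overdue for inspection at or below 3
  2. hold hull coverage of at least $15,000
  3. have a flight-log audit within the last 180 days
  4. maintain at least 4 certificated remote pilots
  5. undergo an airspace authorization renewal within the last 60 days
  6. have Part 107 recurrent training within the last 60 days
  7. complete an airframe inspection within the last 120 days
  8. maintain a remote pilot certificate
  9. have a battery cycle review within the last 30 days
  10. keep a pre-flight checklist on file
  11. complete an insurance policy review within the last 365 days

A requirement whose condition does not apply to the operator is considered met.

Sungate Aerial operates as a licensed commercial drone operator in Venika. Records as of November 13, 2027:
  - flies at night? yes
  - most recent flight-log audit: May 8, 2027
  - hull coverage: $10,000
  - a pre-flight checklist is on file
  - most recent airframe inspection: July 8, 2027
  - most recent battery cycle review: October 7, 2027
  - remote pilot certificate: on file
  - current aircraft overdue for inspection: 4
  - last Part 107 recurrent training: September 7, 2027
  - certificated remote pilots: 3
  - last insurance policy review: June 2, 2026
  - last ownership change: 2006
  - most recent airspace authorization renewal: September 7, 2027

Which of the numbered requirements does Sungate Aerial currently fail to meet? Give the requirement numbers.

1, 2, 3, 4, 5, 6, 7, 9, 11

1. condition 'flies at night' holds; aircraft overdue for inspection 4 > 3 → not met
2. hull coverage $10,000 < $15,000 → not met
3. flight-log audit 189 days ago vs limit 180 → not met
4. certificated remote pilots 3 < 4 → not met
5. airspace authorization renewal 67 days ago vs limit 60 → not met
6. Part 107 recurrent training 67 days ago vs limit 60 → not met
7. airframe inspection 128 days ago vs limit 120 → not met
8. remote pilot certificate present → met
9. battery cycle review 37 days ago vs limit 30 → not met
10. pre-flight checklist present → met
11. insurance policy review 529 days ago vs limit 365 → not met
Not met: 1, 2, 3, 4, 5, 6, 7, 9, 11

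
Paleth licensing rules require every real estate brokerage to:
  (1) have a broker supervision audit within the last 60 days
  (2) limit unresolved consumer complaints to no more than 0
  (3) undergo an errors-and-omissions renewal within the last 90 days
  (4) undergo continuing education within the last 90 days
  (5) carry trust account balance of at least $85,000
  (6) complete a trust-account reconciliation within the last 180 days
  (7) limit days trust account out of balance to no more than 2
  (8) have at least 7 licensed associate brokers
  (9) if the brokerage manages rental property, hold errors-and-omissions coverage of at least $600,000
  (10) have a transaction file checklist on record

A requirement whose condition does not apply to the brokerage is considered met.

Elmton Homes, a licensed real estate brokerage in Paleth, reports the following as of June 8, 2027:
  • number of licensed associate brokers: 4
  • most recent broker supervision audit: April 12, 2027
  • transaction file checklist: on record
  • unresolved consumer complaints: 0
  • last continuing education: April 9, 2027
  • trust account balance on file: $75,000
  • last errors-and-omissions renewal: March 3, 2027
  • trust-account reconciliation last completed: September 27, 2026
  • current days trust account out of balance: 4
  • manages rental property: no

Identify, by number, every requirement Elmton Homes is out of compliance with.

1. broker supervision audit 57 days ago vs limit 60 → met
2. unresolved consumer complaints 0 ≤ 0 → met
3. errors-and-omissions renewal 97 days ago vs limit 90 → not met
4. continuing education 60 days ago vs limit 90 → met
5. trust account balance $75,000 < $85,000 → not met
6. trust-account reconciliation 254 days ago vs limit 180 → not met
7. days trust account out of balance 4 > 2 → not met
8. licensed associate brokers 4 < 7 → not met
9. condition 'manages rental property' does not hold → requirement n/a → met
10. transaction file checklist present → met
Not met: 3, 5, 6, 7, 8

3, 5, 6, 7, 8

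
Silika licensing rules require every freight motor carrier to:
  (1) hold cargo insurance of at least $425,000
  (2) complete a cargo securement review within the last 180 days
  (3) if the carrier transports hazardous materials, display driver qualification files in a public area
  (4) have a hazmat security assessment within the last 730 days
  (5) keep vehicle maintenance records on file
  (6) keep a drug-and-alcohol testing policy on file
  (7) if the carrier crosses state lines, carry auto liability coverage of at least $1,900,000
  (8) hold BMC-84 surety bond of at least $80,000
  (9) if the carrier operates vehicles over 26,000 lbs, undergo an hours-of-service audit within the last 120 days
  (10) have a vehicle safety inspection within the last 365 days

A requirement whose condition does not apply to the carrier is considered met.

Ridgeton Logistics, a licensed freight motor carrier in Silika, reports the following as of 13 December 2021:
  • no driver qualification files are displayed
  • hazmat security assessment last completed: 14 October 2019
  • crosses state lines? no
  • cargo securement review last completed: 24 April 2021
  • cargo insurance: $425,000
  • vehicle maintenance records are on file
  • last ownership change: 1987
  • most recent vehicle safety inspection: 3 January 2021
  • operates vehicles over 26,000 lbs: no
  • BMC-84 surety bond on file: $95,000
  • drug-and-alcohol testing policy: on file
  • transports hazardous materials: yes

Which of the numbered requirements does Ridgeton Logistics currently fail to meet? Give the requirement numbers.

1. cargo insurance $425,000 ≥ $425,000 → met
2. cargo securement review 233 days ago vs limit 180 → not met
3. condition 'transports hazardous materials' holds; driver qualification files absent → not met
4. hazmat security assessment 791 days ago vs limit 730 → not met
5. vehicle maintenance records present → met
6. drug-and-alcohol testing policy present → met
7. condition 'crosses state lines' does not hold → requirement n/a → met
8. BMC-84 surety bond $95,000 ≥ $80,000 → met
9. condition 'operates vehicles over 26,000 lbs' does not hold → requirement n/a → met
10. vehicle safety inspection 344 days ago vs limit 365 → met
Not met: 2, 3, 4

2, 3, 4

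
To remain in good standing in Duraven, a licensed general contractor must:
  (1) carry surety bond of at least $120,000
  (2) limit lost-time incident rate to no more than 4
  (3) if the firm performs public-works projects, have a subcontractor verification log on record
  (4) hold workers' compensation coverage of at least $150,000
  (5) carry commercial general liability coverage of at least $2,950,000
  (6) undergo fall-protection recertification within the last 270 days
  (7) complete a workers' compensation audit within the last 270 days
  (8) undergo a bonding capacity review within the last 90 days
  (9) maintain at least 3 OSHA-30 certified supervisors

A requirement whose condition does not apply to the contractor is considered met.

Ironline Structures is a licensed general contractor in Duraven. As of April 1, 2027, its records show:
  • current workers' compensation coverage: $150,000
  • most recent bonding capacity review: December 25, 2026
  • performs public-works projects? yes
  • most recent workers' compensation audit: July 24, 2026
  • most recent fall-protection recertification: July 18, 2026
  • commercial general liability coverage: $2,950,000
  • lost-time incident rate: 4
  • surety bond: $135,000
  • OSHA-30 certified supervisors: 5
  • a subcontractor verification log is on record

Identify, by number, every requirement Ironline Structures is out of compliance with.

1. surety bond $135,000 ≥ $120,000 → met
2. lost-time incident rate 4 ≤ 4 → met
3. condition 'performs public-works projects' holds; subcontractor verification log present → met
4. workers' compensation coverage $150,000 ≥ $150,000 → met
5. commercial general liability coverage $2,950,000 ≥ $2,950,000 → met
6. fall-protection recertification 257 days ago vs limit 270 → met
7. workers' compensation audit 251 days ago vs limit 270 → met
8. bonding capacity review 97 days ago vs limit 90 → not met
9. OSHA-30 certified supervisors 5 ≥ 3 → met
Not met: 8

8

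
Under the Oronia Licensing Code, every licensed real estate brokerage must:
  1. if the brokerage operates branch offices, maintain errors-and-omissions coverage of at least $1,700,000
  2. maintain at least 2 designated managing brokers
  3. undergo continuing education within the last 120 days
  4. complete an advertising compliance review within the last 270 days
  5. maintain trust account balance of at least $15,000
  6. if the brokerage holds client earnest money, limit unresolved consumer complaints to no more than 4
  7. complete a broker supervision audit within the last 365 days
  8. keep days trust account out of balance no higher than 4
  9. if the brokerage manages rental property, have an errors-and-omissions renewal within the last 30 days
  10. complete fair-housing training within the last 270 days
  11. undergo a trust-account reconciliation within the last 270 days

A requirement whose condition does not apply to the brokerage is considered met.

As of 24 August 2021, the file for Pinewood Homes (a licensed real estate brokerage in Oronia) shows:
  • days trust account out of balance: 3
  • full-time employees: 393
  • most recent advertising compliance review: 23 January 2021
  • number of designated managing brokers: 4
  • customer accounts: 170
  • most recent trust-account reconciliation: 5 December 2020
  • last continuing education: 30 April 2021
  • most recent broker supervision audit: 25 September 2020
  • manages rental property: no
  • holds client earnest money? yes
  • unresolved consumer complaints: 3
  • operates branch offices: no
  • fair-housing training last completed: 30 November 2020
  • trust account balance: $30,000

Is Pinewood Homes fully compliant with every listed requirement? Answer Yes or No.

1. condition 'operates branch offices' does not hold → requirement n/a → met
2. designated managing brokers 4 ≥ 2 → met
3. continuing education 116 days ago vs limit 120 → met
4. advertising compliance review 213 days ago vs limit 270 → met
5. trust account balance $30,000 ≥ $15,000 → met
6. condition 'holds client earnest money' holds; unresolved consumer complaints 3 ≤ 4 → met
7. broker supervision audit 333 days ago vs limit 365 → met
8. days trust account out of balance 3 ≤ 4 → met
9. condition 'manages rental property' does not hold → requirement n/a → met
10. fair-housing training 267 days ago vs limit 270 → met
11. trust-account reconciliation 262 days ago vs limit 270 → met
All met.

Yes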